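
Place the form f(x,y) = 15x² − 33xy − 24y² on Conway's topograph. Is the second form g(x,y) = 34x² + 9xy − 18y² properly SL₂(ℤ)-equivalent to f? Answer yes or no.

D₁ = 2529, D₂ = 2529
river cycle of f (length 30): (-24, 33, 15), (15, 27, -30), (-30, 33, 12), (12, 39, -21), (-21, 45, 6), (6, 39, -42), (-42, 45, 3), (3, 45, -42), (-42, 39, 6), (6, 45, -21), … (20 more)
river cycle of g (length 52): (-18, 27, 25), (25, 23, -20), (-20, 17, 28), (28, 39, -9), (-9, 33, 40), (40, 47, -2), (-2, 49, 16), (16, 47, -5), (-5, 43, 34), (34, 25, -14), … (42 more)
cycles differ ⇒ inequivalent

no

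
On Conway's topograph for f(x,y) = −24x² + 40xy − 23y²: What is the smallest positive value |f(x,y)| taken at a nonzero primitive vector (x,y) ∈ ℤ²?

translate: b→8 (≡-40 mod 48), so (24,-40,23)→(24,8,7)
flip: (24,8,7)→(7,-8,24)
translate: b→6 (≡-8 mod 14), so (7,-8,24)→(7,6,23)
reduced (well bottom): (7,6,23) with a≤c, −a<b≤a
well minimum |f| = |-7| = 7 (negative-definite)

7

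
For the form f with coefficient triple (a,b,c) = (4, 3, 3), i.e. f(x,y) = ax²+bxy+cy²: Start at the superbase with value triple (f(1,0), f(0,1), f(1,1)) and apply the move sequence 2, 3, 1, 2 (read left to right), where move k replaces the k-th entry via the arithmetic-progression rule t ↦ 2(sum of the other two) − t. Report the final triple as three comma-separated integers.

start (4,3,10) = (f(1,0),f(0,1),f(1,1))
replace slot 2: 2·(4+10) − 3 = 25 → (4,25,10)
replace slot 3: 2·(4+25) − 10 = 48 → (4,25,48)
replace slot 1: 2·(25+48) − 4 = 142 → (142,25,48)
replace slot 2: 2·(142+48) − 25 = 355 → (142,355,48)

142,355,48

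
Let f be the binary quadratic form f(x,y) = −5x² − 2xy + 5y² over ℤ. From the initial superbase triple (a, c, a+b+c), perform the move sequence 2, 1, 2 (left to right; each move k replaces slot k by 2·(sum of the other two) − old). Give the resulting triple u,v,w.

start (-5,5,-2) = (f(1,0),f(0,1),f(1,1))
replace slot 2: 2·((-5)+(-2)) − 5 = -19 → (-5,-19,-2)
replace slot 1: 2·((-19)+(-2)) − (-5) = -37 → (-37,-19,-2)
replace slot 2: 2·((-37)+(-2)) − (-19) = -59 → (-37,-59,-2)

-37,-59,-2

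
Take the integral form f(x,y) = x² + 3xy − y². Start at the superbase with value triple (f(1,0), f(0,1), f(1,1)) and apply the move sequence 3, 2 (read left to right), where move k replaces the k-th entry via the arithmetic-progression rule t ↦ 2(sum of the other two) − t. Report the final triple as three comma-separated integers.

start (1,-1,3) = (f(1,0),f(0,1),f(1,1))
replace slot 3: 2·(1+(-1)) − 3 = -3 → (1,-1,-3)
replace slot 2: 2·(1+(-3)) − (-1) = -3 → (1,-3,-3)

1,-3,-3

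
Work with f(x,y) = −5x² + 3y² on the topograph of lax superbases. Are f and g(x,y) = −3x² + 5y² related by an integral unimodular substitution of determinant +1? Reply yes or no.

D₁ = 60, D₂ = 60
river cycle of f (length 2): (3, 6, -2), (-2, 6, 3)
river cycle of g (length 2): (-3, 6, 2), (2, 6, -3)
cycles differ ⇒ inequivalent

no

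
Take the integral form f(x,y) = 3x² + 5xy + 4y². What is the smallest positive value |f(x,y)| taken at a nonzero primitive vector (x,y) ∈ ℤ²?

translate: b→-1 (≡5 mod 6), so (3,5,4)→(3,-1,2)
flip: (3,-1,2)→(2,1,3)
reduced (well bottom): (2,1,3) with a≤c, −a<b≤a
well minimum = a = 2

2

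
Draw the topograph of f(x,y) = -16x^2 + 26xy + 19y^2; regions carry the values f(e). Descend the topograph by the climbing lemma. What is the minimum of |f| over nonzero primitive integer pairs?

river: ρ → (19,12,-23)
river: ρ → (-23,34,8)
river: ρ → (8,30,-31)
river: ρ → (-31,32,7)
river: ρ → (7,38,-16)
river: ρ → (-16,26,19)
closes: descent 0, river 6
min |a| on river = 7

7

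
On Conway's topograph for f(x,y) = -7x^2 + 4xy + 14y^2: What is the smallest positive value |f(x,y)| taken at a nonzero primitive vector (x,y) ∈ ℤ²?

descent: ρ → (14,-4,-7)
descent: ρ → (-7,18,3)  [lands on river]
river: ρ → (3,18,-7)
river: ρ → (-7,10,11)
river: ρ → (11,12,-6)
river: ρ → (-6,12,11)
river: ρ → (11,10,-7)
closes: descent 2, river 6
min |a| on river = 3

3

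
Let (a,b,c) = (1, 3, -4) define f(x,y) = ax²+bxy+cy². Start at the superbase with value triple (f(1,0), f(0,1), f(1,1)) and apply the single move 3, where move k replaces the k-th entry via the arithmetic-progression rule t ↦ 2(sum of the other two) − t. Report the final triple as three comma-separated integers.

start (1,-4,0) = (f(1,0),f(0,1),f(1,1))
replace slot 3: 2·(1+(-4)) − 0 = -6 → (1,-4,-6)

1,-4,-6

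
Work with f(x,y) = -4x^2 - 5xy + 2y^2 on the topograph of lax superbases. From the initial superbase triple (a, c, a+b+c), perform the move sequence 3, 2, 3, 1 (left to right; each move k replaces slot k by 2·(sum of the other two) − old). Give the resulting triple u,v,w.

start (-4,2,-7) = (f(1,0),f(0,1),f(1,1))
replace slot 3: 2·((-4)+2) − (-7) = 3 → (-4,2,3)
replace slot 2: 2·((-4)+3) − 2 = -4 → (-4,-4,3)
replace slot 3: 2·((-4)+(-4)) − 3 = -19 → (-4,-4,-19)
replace slot 1: 2·((-4)+(-19)) − (-4) = -42 → (-42,-4,-19)

-42,-4,-19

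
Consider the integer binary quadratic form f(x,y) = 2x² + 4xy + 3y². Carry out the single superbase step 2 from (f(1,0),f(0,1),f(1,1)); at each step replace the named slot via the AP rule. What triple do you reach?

start (2,3,9) = (f(1,0),f(0,1),f(1,1))
replace slot 2: 2·(2+9) − 3 = 19 → (2,19,9)

2,19,9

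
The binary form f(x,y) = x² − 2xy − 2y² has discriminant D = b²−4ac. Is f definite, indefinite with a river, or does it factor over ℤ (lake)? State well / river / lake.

D = b²−4ac = (-2)² − 4·1·(-2) = 12
D > 0 non-square ⇒ indefinite ⇒ periodic river

river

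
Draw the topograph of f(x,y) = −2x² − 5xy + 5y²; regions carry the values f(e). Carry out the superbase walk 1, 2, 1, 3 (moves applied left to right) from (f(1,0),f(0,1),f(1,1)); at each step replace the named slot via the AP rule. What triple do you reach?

start (-2,5,-2) = (f(1,0),f(0,1),f(1,1))
replace slot 1: 2·(5+(-2)) − (-2) = 8 → (8,5,-2)
replace slot 2: 2·(8+(-2)) − 5 = 7 → (8,7,-2)
replace slot 1: 2·(7+(-2)) − 8 = 2 → (2,7,-2)
replace slot 3: 2·(2+7) − (-2) = 20 → (2,7,20)

2,7,20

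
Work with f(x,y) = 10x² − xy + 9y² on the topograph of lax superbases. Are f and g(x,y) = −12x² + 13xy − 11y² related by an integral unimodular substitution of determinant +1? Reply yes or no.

D₁ = -359, D₂ = -359
f: flip: (10,-1,9)→(9,1,10)
f: reduced (well bottom): (9,1,10) with a≤c, −a<b≤a
g is negative-definite; reduce −g:
−g: translate: b→11 (≡-13 mod 24), so (12,-13,11)→(12,11,10)
−g: flip: (12,11,10)→(10,-11,12)
−g: translate: b→9 (≡-11 mod 20), so (10,-11,12)→(10,9,11)
−g: reduced (well bottom): (10,9,11) with a≤c, −a<b≤a
flip sign back: reduced form of g is (-10,-9,-11)
reduced forms (9, 1, 10) vs (-10, -9, -11) ⇒ inequivalent

no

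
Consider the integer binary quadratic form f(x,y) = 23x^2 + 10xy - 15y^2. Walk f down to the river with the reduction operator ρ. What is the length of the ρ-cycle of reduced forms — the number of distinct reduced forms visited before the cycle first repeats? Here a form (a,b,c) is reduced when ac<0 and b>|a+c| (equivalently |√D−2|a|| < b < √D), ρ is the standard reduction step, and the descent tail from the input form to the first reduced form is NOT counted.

D = 1480, ⌊√D⌋ = 38
river: ρ → (-15,20,18)
river: ρ → (18,16,-17)
river: ρ → (-17,18,17)
river: ρ → (17,16,-18)
river: ρ → (-18,20,15)
river: ρ → (15,10,-23)
river: ρ → (-23,36,2)
river: ρ → (2,36,-23)
river: ρ → (-23,10,15)
river: ρ → (15,20,-18)
river: ρ → (-18,16,17)
river: ρ → (17,18,-17)
river: ρ → (-17,16,18)
river: ρ → (18,20,-15)
river: ρ → (-15,10,23)
river: ρ → (23,36,-2)
river: ρ → (-2,36,23)
river: ρ → (23,10,-15)
ρ-cycle length = 18 (tail of 0 descent steps not counted)

18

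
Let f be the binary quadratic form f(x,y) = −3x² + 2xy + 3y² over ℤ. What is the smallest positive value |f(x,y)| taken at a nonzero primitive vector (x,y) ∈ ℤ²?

river: ρ → (3,4,-2)
river: ρ → (-2,4,3)
river: ρ → (3,2,-3)
river: ρ → (-3,4,2)
river: ρ → (2,4,-3)
river: ρ → (-3,2,3)
closes: descent 0, river 6
min |a| on river = 2

2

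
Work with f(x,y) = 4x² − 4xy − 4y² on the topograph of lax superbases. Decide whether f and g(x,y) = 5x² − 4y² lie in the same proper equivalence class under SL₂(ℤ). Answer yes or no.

D₁ = 80, D₂ = 80
river cycle of f (length 2): (-4, 4, 4), (4, 4, -4)
river cycle of g (length 2): (-4, 8, 1), (1, 8, -4)
cycles differ ⇒ inequivalent

no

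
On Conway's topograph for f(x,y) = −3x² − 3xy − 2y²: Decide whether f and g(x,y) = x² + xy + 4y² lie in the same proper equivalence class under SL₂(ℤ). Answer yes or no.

D₁ = -15, D₂ = -15
f is negative-definite; reduce −f:
−f: flip: (3,3,2)→(2,-3,3)
−f: translate: b→1 (≡-3 mod 4), so (2,-3,3)→(2,1,2)
−f: reduced (well bottom): (2,1,2) with a≤c, −a<b≤a
flip sign back: reduced form of f is (-2,-1,-2)
g: reduced (well bottom): (1,1,4) with a≤c, −a<b≤a
reduced forms (-2, -1, -2) vs (1, 1, 4) ⇒ inequivalent

no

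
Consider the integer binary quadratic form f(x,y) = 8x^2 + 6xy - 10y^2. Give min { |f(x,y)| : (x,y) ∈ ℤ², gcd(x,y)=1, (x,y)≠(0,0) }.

river: ρ → (-10,14,4)
river: ρ → (4,18,-2)
river: ρ → (-2,18,4)
river: ρ → (4,14,-10)
river: ρ → (-10,6,8)
river: ρ → (8,10,-8)
river: ρ → (-8,6,10)
river: ρ → (10,14,-4)
river: ρ → (-4,18,2)
river: ρ → (2,18,-4)
river: ρ → (-4,14,10)
river: ρ → (10,6,-8)
river: ρ → (-8,10,8)
river: ρ → (8,6,-10)
closes: descent 0, river 14
min |a| on river = 2

2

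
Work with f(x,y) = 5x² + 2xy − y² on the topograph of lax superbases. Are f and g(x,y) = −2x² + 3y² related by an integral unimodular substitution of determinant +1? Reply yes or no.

D₁ = 24, D₂ = 24
river cycle of f (length 2): (-1, 4, 2), (2, 4, -1)
river cycle of g (length 2): (-2, 4, 1), (1, 4, -2)
cycles differ ⇒ inequivalent

no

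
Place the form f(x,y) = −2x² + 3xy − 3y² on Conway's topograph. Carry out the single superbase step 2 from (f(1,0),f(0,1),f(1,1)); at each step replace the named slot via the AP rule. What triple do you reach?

start (-2,-3,-2) = (f(1,0),f(0,1),f(1,1))
replace slot 2: 2·((-2)+(-2)) − (-3) = -5 → (-2,-5,-2)

-2,-5,-2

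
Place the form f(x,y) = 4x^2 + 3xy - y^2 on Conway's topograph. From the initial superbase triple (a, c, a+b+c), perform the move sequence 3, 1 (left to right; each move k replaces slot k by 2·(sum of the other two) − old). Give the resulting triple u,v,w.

start (4,-1,6) = (f(1,0),f(0,1),f(1,1))
replace slot 3: 2·(4+(-1)) − 6 = 0 → (4,-1,0)
replace slot 1: 2·((-1)+0) − 4 = -6 → (-6,-1,0)

-6,-1,0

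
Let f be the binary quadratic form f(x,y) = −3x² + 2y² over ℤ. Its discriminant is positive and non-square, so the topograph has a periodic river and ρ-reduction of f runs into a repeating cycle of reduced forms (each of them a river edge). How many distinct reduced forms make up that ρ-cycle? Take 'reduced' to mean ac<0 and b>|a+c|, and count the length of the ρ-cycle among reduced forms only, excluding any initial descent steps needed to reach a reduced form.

D = 24, ⌊√D⌋ = 4
descent: ρ → (2,4,-1)  [lands on river]
river: ρ → (-1,4,2)
ρ-cycle length = 2 (tail of 1 descent step not counted)

2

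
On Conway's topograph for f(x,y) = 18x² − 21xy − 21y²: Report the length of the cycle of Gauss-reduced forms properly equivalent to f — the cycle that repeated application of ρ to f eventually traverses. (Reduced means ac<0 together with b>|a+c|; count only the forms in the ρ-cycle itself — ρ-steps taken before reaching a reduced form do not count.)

D = 1953, ⌊√D⌋ = 44
descent: ρ → (-21,21,18)  [lands on river]
river: ρ → (18,15,-24)
river: ρ → (-24,33,9)
river: ρ → (9,39,-12)
river: ρ → (-12,33,18)
river: ρ → (18,39,-6)
river: ρ → (-6,33,36)
river: ρ → (36,39,-3)
river: ρ → (-3,39,36)
river: ρ → (36,33,-6)
river: ρ → (-6,39,18)
river: ρ → (18,33,-12)
river: ρ → (-12,39,9)
river: ρ → (9,33,-24)
river: ρ → (-24,15,18)
river: ρ → (18,21,-21)
ρ-cycle length = 16 (tail of 1 descent step not counted)

16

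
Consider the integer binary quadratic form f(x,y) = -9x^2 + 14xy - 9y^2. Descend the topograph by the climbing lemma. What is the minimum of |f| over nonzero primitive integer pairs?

translate: b→4 (≡-14 mod 18), so (9,-14,9)→(9,4,4)
flip: (9,4,4)→(4,-4,9)
translate: b→4 (≡-4 mod 8), so (4,-4,9)→(4,4,9)
reduced (well bottom): (4,4,9) with a≤c, −a<b≤a
well minimum |f| = |-4| = 4 (negative-definite)

4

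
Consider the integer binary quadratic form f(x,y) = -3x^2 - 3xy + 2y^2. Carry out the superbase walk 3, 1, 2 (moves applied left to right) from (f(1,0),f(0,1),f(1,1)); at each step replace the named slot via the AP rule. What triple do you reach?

start (-3,2,-4) = (f(1,0),f(0,1),f(1,1))
replace slot 3: 2·((-3)+2) − (-4) = 2 → (-3,2,2)
replace slot 1: 2·(2+2) − (-3) = 11 → (11,2,2)
replace slot 2: 2·(11+2) − 2 = 24 → (11,24,2)

11,24,2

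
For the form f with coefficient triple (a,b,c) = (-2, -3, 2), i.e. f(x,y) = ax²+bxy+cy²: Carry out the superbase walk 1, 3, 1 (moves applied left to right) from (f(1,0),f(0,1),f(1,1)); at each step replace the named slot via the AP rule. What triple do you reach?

start (-2,2,-3) = (f(1,0),f(0,1),f(1,1))
replace slot 1: 2·(2+(-3)) − (-2) = 0 → (0,2,-3)
replace slot 3: 2·(0+2) − (-3) = 7 → (0,2,7)
replace slot 1: 2·(2+7) − 0 = 18 → (18,2,7)

18,2,7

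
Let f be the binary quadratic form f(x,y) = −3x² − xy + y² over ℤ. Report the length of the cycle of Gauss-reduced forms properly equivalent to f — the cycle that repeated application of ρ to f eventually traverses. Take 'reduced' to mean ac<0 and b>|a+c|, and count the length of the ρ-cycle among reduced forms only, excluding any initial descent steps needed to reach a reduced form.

D = 13, ⌊√D⌋ = 3
descent: ρ → (1,3,-1)  [lands on river]
river: ρ → (-1,3,1)
ρ-cycle length = 2 (tail of 1 descent step not counted)

2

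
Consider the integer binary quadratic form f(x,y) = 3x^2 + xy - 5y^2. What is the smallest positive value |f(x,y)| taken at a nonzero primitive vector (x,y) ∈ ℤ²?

descent: ρ → (-5,-1,3)
descent: ρ → (3,7,-1)  [lands on river]
river: ρ → (-1,7,3)
river: ρ → (3,5,-3)
river: ρ → (-3,7,1)
river: ρ → (1,7,-3)
river: ρ → (-3,5,3)
closes: descent 2, river 6
min |a| on river = 1

1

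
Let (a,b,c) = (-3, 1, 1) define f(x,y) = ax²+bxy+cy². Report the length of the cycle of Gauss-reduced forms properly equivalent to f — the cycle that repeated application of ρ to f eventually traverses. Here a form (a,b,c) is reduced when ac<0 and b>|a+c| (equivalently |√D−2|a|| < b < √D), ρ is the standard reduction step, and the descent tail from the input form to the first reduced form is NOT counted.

D = 13, ⌊√D⌋ = 3
descent: ρ → (1,3,-1)  [lands on river]
river: ρ → (-1,3,1)
ρ-cycle length = 2 (tail of 1 descent step not counted)

2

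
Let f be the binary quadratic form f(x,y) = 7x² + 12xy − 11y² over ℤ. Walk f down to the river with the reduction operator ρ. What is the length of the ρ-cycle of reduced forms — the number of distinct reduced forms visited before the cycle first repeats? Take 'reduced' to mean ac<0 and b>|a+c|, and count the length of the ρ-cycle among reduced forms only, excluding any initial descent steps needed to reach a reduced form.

D = 452, ⌊√D⌋ = 21
river: ρ → (-11,10,8)
river: ρ → (8,6,-13)
river: ρ → (-13,20,1)
river: ρ → (1,20,-13)
river: ρ → (-13,6,8)
river: ρ → (8,10,-11)
river: ρ → (-11,12,7)
river: ρ → (7,16,-7)
river: ρ → (-7,12,11)
river: ρ → (11,10,-8)
river: ρ → (-8,6,13)
river: ρ → (13,20,-1)
river: ρ → (-1,20,13)
river: ρ → (13,6,-8)
river: ρ → (-8,10,11)
river: ρ → (11,12,-7)
river: ρ → (-7,16,7)
river: ρ → (7,12,-11)
ρ-cycle length = 18 (tail of 0 descent steps not counted)

18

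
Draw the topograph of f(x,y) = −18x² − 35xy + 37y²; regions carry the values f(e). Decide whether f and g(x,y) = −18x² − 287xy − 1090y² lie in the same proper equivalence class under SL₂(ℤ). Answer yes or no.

D₁ = 3889, D₂ = 3889
river cycle of f (length 74): (37, 35, -18), (-18, 37, 35), (35, 33, -20), (-20, 47, 21), (21, 37, -30), (-30, 23, 28), (28, 33, -25), (-25, 17, 36), (36, 55, -6), (-6, 53, 45), … (64 more)
river cycle of g (length 74): (-18, 37, 35), (35, 33, -20), (-20, 47, 21), (21, 37, -30), (-30, 23, 28), (28, 33, -25), (-25, 17, 36), (36, 55, -6), (-6, 53, 45), (45, 37, -14), … (64 more)
cycles coincide ⇒ equivalent

yes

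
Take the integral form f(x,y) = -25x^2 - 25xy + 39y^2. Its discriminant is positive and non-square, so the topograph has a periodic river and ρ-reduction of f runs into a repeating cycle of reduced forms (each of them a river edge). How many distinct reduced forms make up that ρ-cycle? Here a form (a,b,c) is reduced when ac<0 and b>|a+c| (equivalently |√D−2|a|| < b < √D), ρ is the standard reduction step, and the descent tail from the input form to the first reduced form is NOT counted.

D = 4525, ⌊√D⌋ = 67
descent: ρ → (39,25,-25)  [lands on river]
river: ρ → (-25,25,39)
river: ρ → (39,53,-11)
river: ρ → (-11,57,29)
river: ρ → (29,59,-9)
river: ρ → (-9,67,1)
river: ρ → (1,67,-9)
river: ρ → (-9,59,29)
river: ρ → (29,57,-11)
river: ρ → (-11,53,39)
ρ-cycle length = 10 (tail of 1 descent step not counted)

10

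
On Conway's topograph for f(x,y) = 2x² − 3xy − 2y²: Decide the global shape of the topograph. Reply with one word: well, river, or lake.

D = b²−4ac = (-3)² − 4·2·(-2) = 25
D = 5² is a perfect square ⇒ form factors over ℤ ⇒ lakes

lake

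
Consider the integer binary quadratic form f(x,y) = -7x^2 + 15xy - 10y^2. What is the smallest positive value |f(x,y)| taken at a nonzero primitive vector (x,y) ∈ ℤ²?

translate: b→-1 (≡-15 mod 14), so (7,-15,10)→(7,-1,2)
flip: (7,-1,2)→(2,1,7)
reduced (well bottom): (2,1,7) with a≤c, −a<b≤a
well minimum |f| = |-2| = 2 (negative-definite)

2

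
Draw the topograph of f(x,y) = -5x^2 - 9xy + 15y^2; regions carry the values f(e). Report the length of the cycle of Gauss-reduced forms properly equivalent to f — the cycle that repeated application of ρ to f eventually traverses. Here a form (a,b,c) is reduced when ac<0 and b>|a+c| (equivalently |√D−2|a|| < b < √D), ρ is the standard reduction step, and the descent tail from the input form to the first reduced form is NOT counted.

D = 381, ⌊√D⌋ = 19
descent: ρ → (15,9,-5)
descent: ρ → (-5,11,13)  [lands on river]
river: ρ → (13,15,-3)
river: ρ → (-3,15,13)
river: ρ → (13,11,-5)
river: ρ → (-5,19,1)
river: ρ → (1,19,-5)
ρ-cycle length = 6 (tail of 2 descent steps not counted)

6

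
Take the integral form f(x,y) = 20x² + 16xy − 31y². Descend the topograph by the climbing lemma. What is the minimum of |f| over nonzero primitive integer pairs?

river: ρ → (-31,46,5)
river: ρ → (5,44,-40)
river: ρ → (-40,36,9)
river: ρ → (9,36,-40)
river: ρ → (-40,44,5)
river: ρ → (5,46,-31)
river: ρ → (-31,16,20)
river: ρ → (20,24,-27)
river: ρ → (-27,30,17)
river: ρ → (17,38,-19)
river: ρ → (-19,38,17)
river: ρ → (17,30,-27)
river: ρ → (-27,24,20)
river: ρ → (20,16,-31)
closes: descent 0, river 14
min |a| on river = 5

5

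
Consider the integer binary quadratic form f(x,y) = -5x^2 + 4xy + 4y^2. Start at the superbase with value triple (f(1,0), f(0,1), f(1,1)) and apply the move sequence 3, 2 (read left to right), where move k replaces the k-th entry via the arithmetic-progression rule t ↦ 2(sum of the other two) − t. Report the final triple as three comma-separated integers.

start (-5,4,3) = (f(1,0),f(0,1),f(1,1))
replace slot 3: 2·((-5)+4) − 3 = -5 → (-5,4,-5)
replace slot 2: 2·((-5)+(-5)) − 4 = -24 → (-5,-24,-5)

-5,-24,-5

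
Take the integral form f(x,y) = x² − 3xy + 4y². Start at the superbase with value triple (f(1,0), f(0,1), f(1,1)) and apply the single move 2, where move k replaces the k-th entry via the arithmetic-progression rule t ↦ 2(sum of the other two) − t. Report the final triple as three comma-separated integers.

start (1,4,2) = (f(1,0),f(0,1),f(1,1))
replace slot 2: 2·(1+2) − 4 = 2 → (1,2,2)

1,2,2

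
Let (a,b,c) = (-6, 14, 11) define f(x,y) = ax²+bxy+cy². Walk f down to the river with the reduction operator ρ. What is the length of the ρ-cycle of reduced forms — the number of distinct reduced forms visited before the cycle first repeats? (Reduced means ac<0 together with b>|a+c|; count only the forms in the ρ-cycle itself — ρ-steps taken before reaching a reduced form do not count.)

D = 460, ⌊√D⌋ = 21
river: ρ → (11,8,-9)
river: ρ → (-9,10,10)
river: ρ → (10,10,-9)
river: ρ → (-9,8,11)
river: ρ → (11,14,-6)
river: ρ → (-6,10,15)
river: ρ → (15,20,-1)
river: ρ → (-1,20,15)
river: ρ → (15,10,-6)
river: ρ → (-6,14,11)
ρ-cycle length = 10 (tail of 0 descent steps not counted)

10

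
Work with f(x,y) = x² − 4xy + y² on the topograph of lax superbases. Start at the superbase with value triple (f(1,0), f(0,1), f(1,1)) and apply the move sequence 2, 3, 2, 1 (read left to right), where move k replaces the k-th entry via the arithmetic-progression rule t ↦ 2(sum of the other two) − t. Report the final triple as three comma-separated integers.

start (1,1,-2) = (f(1,0),f(0,1),f(1,1))
replace slot 2: 2·(1+(-2)) − 1 = -3 → (1,-3,-2)
replace slot 3: 2·(1+(-3)) − (-2) = -2 → (1,-3,-2)
replace slot 2: 2·(1+(-2)) − (-3) = 1 → (1,1,-2)
replace slot 1: 2·(1+(-2)) − 1 = -3 → (-3,1,-2)

-3,1,-2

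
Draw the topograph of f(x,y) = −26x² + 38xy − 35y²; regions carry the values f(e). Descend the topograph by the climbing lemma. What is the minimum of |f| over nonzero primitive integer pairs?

translate: b→14 (≡-38 mod 52), so (26,-38,35)→(26,14,23)
flip: (26,14,23)→(23,-14,26)
reduced (well bottom): (23,-14,26) with a≤c, −a<b≤a
well minimum |f| = |-23| = 23 (negative-definite)

23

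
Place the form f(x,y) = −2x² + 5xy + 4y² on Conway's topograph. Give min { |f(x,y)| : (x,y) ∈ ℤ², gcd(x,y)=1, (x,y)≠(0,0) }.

river: ρ → (4,3,-3)
river: ρ → (-3,3,4)
river: ρ → (4,5,-2)
river: ρ → (-2,7,1)
river: ρ → (1,7,-2)
river: ρ → (-2,5,4)
closes: descent 0, river 6
min |a| on river = 1

1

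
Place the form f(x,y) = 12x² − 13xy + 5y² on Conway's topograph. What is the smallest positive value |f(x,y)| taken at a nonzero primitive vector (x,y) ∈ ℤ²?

translate: b→11 (≡-13 mod 24), so (12,-13,5)→(12,11,4)
flip: (12,11,4)→(4,-11,12)
translate: b→-3 (≡-11 mod 8), so (4,-11,12)→(4,-3,5)
reduced (well bottom): (4,-3,5) with a≤c, −a<b≤a
well minimum = a = 4

4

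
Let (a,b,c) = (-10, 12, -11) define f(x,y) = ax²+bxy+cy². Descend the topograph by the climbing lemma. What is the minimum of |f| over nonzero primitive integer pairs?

translate: b→8 (≡-12 mod 20), so (10,-12,11)→(10,8,9)
flip: (10,8,9)→(9,-8,10)
reduced (well bottom): (9,-8,10) with a≤c, −a<b≤a
well minimum |f| = |-9| = 9 (negative-definite)

9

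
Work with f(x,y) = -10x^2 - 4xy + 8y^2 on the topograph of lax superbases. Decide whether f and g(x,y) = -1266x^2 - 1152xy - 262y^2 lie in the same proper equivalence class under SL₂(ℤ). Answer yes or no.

D₁ = 336, D₂ = 336
river cycle of f (length 6): (8, 4, -10), (-10, 16, 2), (2, 16, -10), (-10, 4, 8), (8, 12, -6), (-6, 12, 8)
river cycle of g (length 6): (-10, 16, 2), (2, 16, -10), (-10, 4, 8), (8, 12, -6), (-6, 12, 8), (8, 4, -10)
cycles coincide ⇒ equivalent

yes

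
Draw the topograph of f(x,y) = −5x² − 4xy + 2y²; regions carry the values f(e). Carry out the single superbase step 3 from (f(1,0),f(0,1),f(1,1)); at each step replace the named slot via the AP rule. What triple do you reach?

start (-5,2,-7) = (f(1,0),f(0,1),f(1,1))
replace slot 3: 2·((-5)+2) − (-7) = 1 → (-5,2,1)

-5,2,1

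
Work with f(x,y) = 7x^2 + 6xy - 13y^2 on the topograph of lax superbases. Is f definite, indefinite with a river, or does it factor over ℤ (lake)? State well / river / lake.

D = b²−4ac = 6² − 4·7·(-13) = 400
D = 20² is a perfect square ⇒ form factors over ℤ ⇒ lakes

lake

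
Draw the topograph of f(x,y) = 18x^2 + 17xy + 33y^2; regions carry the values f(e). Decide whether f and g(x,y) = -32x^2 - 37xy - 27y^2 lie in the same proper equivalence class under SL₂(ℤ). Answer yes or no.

D₁ = -2087, D₂ = -2087
f: reduced (well bottom): (18,17,33) with a≤c, −a<b≤a
g is negative-definite; reduce −g:
−g: translate: b→-27 (≡37 mod 64), so (32,37,27)→(32,-27,22)
−g: flip: (32,-27,22)→(22,27,32)
−g: translate: b→-17 (≡27 mod 44), so (22,27,32)→(22,-17,27)
−g: reduced (well bottom): (22,-17,27) with a≤c, −a<b≤a
flip sign back: reduced form of g is (-22,17,-27)
reduced forms (18, 17, 33) vs (-22, 17, -27) ⇒ inequivalent

no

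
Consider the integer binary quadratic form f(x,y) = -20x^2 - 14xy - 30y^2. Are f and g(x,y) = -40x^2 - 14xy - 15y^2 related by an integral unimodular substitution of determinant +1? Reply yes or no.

D₁ = -2204, D₂ = -2204
f is negative-definite; reduce −f:
−f: reduced (well bottom): (20,14,30) with a≤c, −a<b≤a
flip sign back: reduced form of f is (-20,-14,-30)
g is negative-definite; reduce −g:
−g: flip: (40,14,15)→(15,-14,40)
−g: reduced (well bottom): (15,-14,40) with a≤c, −a<b≤a
flip sign back: reduced form of g is (-15,14,-40)
reduced forms (-20, -14, -30) vs (-15, 14, -40) ⇒ inequivalent

no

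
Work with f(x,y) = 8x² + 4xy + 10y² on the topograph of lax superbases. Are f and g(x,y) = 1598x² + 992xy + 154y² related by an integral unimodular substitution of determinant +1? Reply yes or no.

D₁ = -304, D₂ = -304
f: reduced (well bottom): (8,4,10) with a≤c, −a<b≤a
g: flip: (1598,992,154)→(154,-992,1598)
g: translate: b→-68 (≡-992 mod 308), so (154,-992,1598)→(154,-68,8)
g: flip: (154,-68,8)→(8,68,154)
g: translate: b→4 (≡68 mod 16), so (8,68,154)→(8,4,10)
g: reduced (well bottom): (8,4,10) with a≤c, −a<b≤a
reduced forms (8, 4, 10) vs (8, 4, 10) ⇒ equivalent

yes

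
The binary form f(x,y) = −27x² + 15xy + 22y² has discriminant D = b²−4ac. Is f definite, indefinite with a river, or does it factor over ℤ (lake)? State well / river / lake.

D = b²−4ac = 15² − 4·(-27)·22 = 2601
D = 51² is a perfect square ⇒ form factors over ℤ ⇒ lakes

lake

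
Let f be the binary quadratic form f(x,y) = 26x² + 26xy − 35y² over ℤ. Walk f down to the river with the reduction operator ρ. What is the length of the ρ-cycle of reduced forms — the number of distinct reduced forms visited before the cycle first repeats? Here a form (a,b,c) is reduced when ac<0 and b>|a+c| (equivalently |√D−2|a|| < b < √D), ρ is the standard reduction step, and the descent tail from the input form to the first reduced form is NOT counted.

D = 4316, ⌊√D⌋ = 65
river: ρ → (-35,44,17)
river: ρ → (17,58,-14)
river: ρ → (-14,54,25)
river: ρ → (25,46,-22)
river: ρ → (-22,42,29)
river: ρ → (29,16,-35)
river: ρ → (-35,54,10)
river: ρ → (10,46,-55)
river: ρ → (-55,64,1)
river: ρ → (1,64,-55)
river: ρ → (-55,46,10)
river: ρ → (10,54,-35)
river: ρ → (-35,16,29)
river: ρ → (29,42,-22)
river: ρ → (-22,46,25)
river: ρ → (25,54,-14)
river: ρ → (-14,58,17)
river: ρ → (17,44,-35)
river: ρ → (-35,26,26)
river: ρ → (26,26,-35)
ρ-cycle length = 20 (tail of 0 descent steps not counted)

20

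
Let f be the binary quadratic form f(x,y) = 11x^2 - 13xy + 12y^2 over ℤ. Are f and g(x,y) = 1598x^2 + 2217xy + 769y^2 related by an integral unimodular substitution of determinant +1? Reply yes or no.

D₁ = -359, D₂ = -359
f: translate: b→9 (≡-13 mod 22), so (11,-13,12)→(11,9,10)
f: flip: (11,9,10)→(10,-9,11)
f: reduced (well bottom): (10,-9,11) with a≤c, −a<b≤a
g: translate: b→-979 (≡2217 mod 3196), so (1598,2217,769)→(1598,-979,150)
g: flip: (1598,-979,150)→(150,979,1598)
g: translate: b→79 (≡979 mod 300), so (150,979,1598)→(150,79,11)
g: flip: (150,79,11)→(11,-79,150)
g: translate: b→9 (≡-79 mod 22), so (11,-79,150)→(11,9,10)
g: flip: (11,9,10)→(10,-9,11)
g: reduced (well bottom): (10,-9,11) with a≤c, −a<b≤a
reduced forms (10, -9, 11) vs (10, -9, 11) ⇒ equivalent

yes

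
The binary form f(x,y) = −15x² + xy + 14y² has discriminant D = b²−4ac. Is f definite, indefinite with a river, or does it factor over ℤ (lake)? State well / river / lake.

D = b²−4ac = 1² − 4·(-15)·14 = 841
D = 29² is a perfect square ⇒ form factors over ℤ ⇒ lakes

lake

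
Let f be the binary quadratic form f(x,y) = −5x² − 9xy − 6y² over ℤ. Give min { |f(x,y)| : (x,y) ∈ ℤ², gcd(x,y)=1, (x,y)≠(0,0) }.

translate: b→-1 (≡9 mod 10), so (5,9,6)→(5,-1,2)
flip: (5,-1,2)→(2,1,5)
reduced (well bottom): (2,1,5) with a≤c, −a<b≤a
well minimum |f| = |-2| = 2 (negative-definite)

2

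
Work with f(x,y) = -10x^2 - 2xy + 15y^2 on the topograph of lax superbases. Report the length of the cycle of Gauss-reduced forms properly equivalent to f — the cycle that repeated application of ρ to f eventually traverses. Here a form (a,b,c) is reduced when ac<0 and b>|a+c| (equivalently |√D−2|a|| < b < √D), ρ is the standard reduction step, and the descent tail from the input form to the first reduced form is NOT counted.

D = 604, ⌊√D⌋ = 24
descent: ρ → (15,2,-10)
descent: ρ → (-10,18,7)  [lands on river]
river: ρ → (7,24,-1)
river: ρ → (-1,24,7)
river: ρ → (7,18,-10)
river: ρ → (-10,22,3)
river: ρ → (3,20,-17)
river: ρ → (-17,14,6)
river: ρ → (6,22,-5)
river: ρ → (-5,18,14)
river: ρ → (14,10,-9)
river: ρ → (-9,8,15)
river: ρ → (15,22,-2)
river: ρ → (-2,22,15)
river: ρ → (15,8,-9)
river: ρ → (-9,10,14)
river: ρ → (14,18,-5)
river: ρ → (-5,22,6)
river: ρ → (6,14,-17)
river: ρ → (-17,20,3)
river: ρ → (3,22,-10)
ρ-cycle length = 20 (tail of 2 descent steps not counted)

20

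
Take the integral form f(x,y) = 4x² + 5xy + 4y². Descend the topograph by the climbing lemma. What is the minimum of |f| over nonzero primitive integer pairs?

translate: b→-3 (≡5 mod 8), so (4,5,4)→(4,-3,3)
flip: (4,-3,3)→(3,3,4)
reduced (well bottom): (3,3,4) with a≤c, −a<b≤a
well minimum = a = 3

3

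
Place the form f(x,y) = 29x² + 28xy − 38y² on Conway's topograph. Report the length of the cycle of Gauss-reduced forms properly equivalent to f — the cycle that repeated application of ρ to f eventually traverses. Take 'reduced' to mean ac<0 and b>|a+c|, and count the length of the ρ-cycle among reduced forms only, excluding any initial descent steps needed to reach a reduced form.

D = 5192, ⌊√D⌋ = 72
river: ρ → (-38,48,19)
river: ρ → (19,66,-11)
river: ρ → (-11,66,19)
river: ρ → (19,48,-38)
river: ρ → (-38,28,29)
river: ρ → (29,30,-37)
river: ρ → (-37,44,22)
river: ρ → (22,44,-37)
river: ρ → (-37,30,29)
river: ρ → (29,28,-38)
ρ-cycle length = 10 (tail of 0 descent steps not counted)

10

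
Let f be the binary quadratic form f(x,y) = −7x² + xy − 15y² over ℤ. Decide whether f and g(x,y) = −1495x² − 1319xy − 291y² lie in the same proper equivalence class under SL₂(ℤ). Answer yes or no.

D₁ = -419, D₂ = -419
f is negative-definite; reduce −f:
−f: reduced (well bottom): (7,-1,15) with a≤c, −a<b≤a
flip sign back: reduced form of f is (-7,1,-15)
g is negative-definite; reduce −g:
−g: flip: (1495,1319,291)→(291,-1319,1495)
−g: translate: b→-155 (≡-1319 mod 582), so (291,-1319,1495)→(291,-155,21)
−g: flip: (291,-155,21)→(21,155,291)
−g: translate: b→-13 (≡155 mod 42), so (21,155,291)→(21,-13,7)
−g: flip: (21,-13,7)→(7,13,21)
−g: translate: b→-1 (≡13 mod 14), so (7,13,21)→(7,-1,15)
−g: reduced (well bottom): (7,-1,15) with a≤c, −a<b≤a
flip sign back: reduced form of g is (-7,1,-15)
reduced forms (-7, 1, -15) vs (-7, 1, -15) ⇒ equivalent

yes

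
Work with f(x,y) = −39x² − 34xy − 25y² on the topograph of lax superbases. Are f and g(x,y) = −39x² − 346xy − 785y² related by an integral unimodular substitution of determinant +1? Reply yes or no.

D₁ = -2744, D₂ = -2744
f is negative-definite; reduce −f:
−f: flip: (39,34,25)→(25,-34,39)
−f: translate: b→16 (≡-34 mod 50), so (25,-34,39)→(25,16,30)
−f: reduced (well bottom): (25,16,30) with a≤c, −a<b≤a
flip sign back: reduced form of f is (-25,-16,-30)
g is negative-definite; reduce −g:
−g: translate: b→34 (≡346 mod 78), so (39,346,785)→(39,34,25)
−g: flip: (39,34,25)→(25,-34,39)
−g: translate: b→16 (≡-34 mod 50), so (25,-34,39)→(25,16,30)
−g: reduced (well bottom): (25,16,30) with a≤c, −a<b≤a
flip sign back: reduced form of g is (-25,-16,-30)
reduced forms (-25, -16, -30) vs (-25, -16, -30) ⇒ equivalent

yes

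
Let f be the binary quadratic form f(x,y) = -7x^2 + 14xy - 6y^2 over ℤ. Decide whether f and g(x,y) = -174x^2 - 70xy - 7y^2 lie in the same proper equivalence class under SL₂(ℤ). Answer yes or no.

D₁ = 28, D₂ = 28
river cycle of f (length 4): (1, 4, -3), (-3, 2, 2), (2, 2, -3), (-3, 4, 1)
river cycle of g (length 4): (1, 4, -3), (-3, 2, 2), (2, 2, -3), (-3, 4, 1)
cycles coincide ⇒ equivalent

yes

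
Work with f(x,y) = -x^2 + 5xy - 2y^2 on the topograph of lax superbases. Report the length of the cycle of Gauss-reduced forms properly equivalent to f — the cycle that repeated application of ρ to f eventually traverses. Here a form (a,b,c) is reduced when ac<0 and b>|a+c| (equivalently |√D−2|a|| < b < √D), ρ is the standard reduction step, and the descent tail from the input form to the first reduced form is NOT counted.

D = 17, ⌊√D⌋ = 4
descent: ρ → (-2,3,1)  [lands on river]
river: ρ → (1,3,-2)
river: ρ → (-2,1,2)
river: ρ → (2,3,-1)
river: ρ → (-1,3,2)
river: ρ → (2,1,-2)
ρ-cycle length = 6 (tail of 1 descent step not counted)

6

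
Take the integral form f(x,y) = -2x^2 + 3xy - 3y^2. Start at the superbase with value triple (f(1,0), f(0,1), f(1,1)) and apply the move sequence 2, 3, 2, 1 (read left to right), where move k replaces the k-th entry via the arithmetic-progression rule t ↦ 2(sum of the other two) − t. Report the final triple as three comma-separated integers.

start (-2,-3,-2) = (f(1,0),f(0,1),f(1,1))
replace slot 2: 2·((-2)+(-2)) − (-3) = -5 → (-2,-5,-2)
replace slot 3: 2·((-2)+(-5)) − (-2) = -12 → (-2,-5,-12)
replace slot 2: 2·((-2)+(-12)) − (-5) = -23 → (-2,-23,-12)
replace slot 1: 2·((-23)+(-12)) − (-2) = -68 → (-68,-23,-12)

-68,-23,-12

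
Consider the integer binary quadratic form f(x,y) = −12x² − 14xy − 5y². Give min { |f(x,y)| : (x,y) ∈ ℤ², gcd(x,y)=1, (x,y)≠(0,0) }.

translate: b→-10 (≡14 mod 24), so (12,14,5)→(12,-10,3)
flip: (12,-10,3)→(3,10,12)
translate: b→-2 (≡10 mod 6), so (3,10,12)→(3,-2,4)
reduced (well bottom): (3,-2,4) with a≤c, −a<b≤a
well minimum |f| = |-3| = 3 (negative-definite)

3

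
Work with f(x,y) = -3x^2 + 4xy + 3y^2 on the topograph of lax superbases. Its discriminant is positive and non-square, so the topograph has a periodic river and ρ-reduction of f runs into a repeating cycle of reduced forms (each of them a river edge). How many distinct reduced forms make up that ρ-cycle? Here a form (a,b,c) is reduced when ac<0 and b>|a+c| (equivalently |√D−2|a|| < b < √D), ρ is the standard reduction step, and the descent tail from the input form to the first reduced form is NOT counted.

D = 52, ⌊√D⌋ = 7
river: ρ → (3,2,-4)
river: ρ → (-4,6,1)
river: ρ → (1,6,-4)
river: ρ → (-4,2,3)
river: ρ → (3,4,-3)
river: ρ → (-3,2,4)
river: ρ → (4,6,-1)
river: ρ → (-1,6,4)
river: ρ → (4,2,-3)
river: ρ → (-3,4,3)
ρ-cycle length = 10 (tail of 0 descent steps not counted)

10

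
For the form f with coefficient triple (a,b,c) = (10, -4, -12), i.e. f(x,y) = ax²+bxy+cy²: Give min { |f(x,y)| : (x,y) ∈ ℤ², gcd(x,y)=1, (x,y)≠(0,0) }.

descent: ρ → (-12,4,10)  [lands on river]
river: ρ → (10,16,-6)
river: ρ → (-6,20,4)
river: ρ → (4,20,-6)
river: ρ → (-6,16,10)
river: ρ → (10,4,-12)
river: ρ → (-12,20,2)
river: ρ → (2,20,-12)
closes: descent 1, river 8
min |a| on river = 2

2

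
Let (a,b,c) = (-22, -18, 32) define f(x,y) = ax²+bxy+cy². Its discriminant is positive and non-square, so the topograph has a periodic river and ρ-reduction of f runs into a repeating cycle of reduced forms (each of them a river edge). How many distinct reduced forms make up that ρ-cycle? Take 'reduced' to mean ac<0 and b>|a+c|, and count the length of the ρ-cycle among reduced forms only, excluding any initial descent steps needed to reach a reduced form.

D = 3140, ⌊√D⌋ = 56
descent: ρ → (32,18,-22)  [lands on river]
river: ρ → (-22,26,28)
river: ρ → (28,30,-20)
river: ρ → (-20,50,8)
river: ρ → (8,46,-32)
river: ρ → (-32,18,22)
river: ρ → (22,26,-28)
river: ρ → (-28,30,20)
river: ρ → (20,50,-8)
river: ρ → (-8,46,32)
ρ-cycle length = 10 (tail of 1 descent step not counted)

10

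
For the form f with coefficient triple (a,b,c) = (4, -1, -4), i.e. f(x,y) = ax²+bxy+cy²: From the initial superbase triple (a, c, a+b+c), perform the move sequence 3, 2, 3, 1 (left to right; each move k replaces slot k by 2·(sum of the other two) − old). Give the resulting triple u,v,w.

start (4,-4,-1) = (f(1,0),f(0,1),f(1,1))
replace slot 3: 2·(4+(-4)) − (-1) = 1 → (4,-4,1)
replace slot 2: 2·(4+1) − (-4) = 14 → (4,14,1)
replace slot 3: 2·(4+14) − 1 = 35 → (4,14,35)
replace slot 1: 2·(14+35) − 4 = 94 → (94,14,35)

94,14,35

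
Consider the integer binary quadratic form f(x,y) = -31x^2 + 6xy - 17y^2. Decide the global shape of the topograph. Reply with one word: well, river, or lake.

D = b²−4ac = 6² − 4·(-31)·(-17) = -2072
D < 0 ⇒ definite ⇒ every region one sign ⇒ single well

well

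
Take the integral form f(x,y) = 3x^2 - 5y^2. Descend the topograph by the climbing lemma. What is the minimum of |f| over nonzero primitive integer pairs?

descent: ρ → (-5,0,3)
descent: ρ → (3,6,-2)  [lands on river]
river: ρ → (-2,6,3)
closes: descent 2, river 2
min |a| on river = 2

2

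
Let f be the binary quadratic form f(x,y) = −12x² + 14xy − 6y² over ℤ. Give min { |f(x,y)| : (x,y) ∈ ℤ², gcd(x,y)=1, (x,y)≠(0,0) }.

translate: b→10 (≡-14 mod 24), so (12,-14,6)→(12,10,4)
flip: (12,10,4)→(4,-10,12)
translate: b→-2 (≡-10 mod 8), so (4,-10,12)→(4,-2,6)
reduced (well bottom): (4,-2,6) with a≤c, −a<b≤a
well minimum |f| = |-4| = 4 (negative-definite)

4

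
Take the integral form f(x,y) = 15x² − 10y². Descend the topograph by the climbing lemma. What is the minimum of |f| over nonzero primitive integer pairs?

descent: ρ → (-10,20,5)  [lands on river]
river: ρ → (5,20,-10)
closes: descent 1, river 2
min |a| on river = 5

5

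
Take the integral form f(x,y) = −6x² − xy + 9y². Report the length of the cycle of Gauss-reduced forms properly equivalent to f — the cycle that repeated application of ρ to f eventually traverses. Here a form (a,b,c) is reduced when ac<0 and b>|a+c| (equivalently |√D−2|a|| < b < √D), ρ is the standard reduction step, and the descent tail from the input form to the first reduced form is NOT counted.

D = 217, ⌊√D⌋ = 14
descent: ρ → (9,1,-6)
descent: ρ → (-6,11,4)  [lands on river]
river: ρ → (4,13,-3)
river: ρ → (-3,11,8)
river: ρ → (8,5,-6)
river: ρ → (-6,7,7)
river: ρ → (7,7,-6)
river: ρ → (-6,5,8)
river: ρ → (8,11,-3)
river: ρ → (-3,13,4)
river: ρ → (4,11,-6)
river: ρ → (-6,13,2)
river: ρ → (2,11,-12)
river: ρ → (-12,13,1)
river: ρ → (1,13,-12)
river: ρ → (-12,11,2)
river: ρ → (2,13,-6)
ρ-cycle length = 16 (tail of 2 descent steps not counted)

16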